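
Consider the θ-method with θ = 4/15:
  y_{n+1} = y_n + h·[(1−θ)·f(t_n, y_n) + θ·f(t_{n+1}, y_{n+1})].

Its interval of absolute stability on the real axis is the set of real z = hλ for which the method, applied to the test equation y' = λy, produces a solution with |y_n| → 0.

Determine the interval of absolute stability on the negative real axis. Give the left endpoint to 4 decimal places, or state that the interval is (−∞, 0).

z∈(-4.2857,0).

Set f=λy, z=hλ:
  y_{n+1} = y_n + z·[11/15·y_n + 4/15·y_{n+1}] ⇒ (1 − 4/15z)y_{n+1} = (1 + 11/15z)y_n
  so R(z) = (1 + 11/15z)/(1 − 4/15z).

Need |R(x)|<1, x<0.
x=-0.92: |R|=0.2612
R=−1: 1+11/15x = −1+4/15x ⇒ -7/15x=2 ⇒ x=2/(-7/15)=-4.2857
Confirm numerically:
  x=-3.913: |R|=0.91488 <1
  x=-3.749: |R|=0.87475 <1
  x=-3.465: |R|=0.80094 <1
  x=-3.037: |R|=0.67802 <1
  x=-4.728: |R|=1.09130 >1
  x=-4.593: |R|=1.06446 >1
  x=-4.380: |R|=1.02030 >1
So |R|<1 on (-4.2857, 0).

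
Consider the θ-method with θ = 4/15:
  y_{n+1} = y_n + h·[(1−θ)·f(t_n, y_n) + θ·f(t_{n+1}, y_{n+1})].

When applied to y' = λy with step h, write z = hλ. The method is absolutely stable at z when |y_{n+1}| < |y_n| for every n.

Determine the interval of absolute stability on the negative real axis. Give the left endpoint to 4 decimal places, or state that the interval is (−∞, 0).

z∈(-4.2857,0).

With y'=λy (z=hλ):
  y_{n+1} = y_n + z·[11/15·y_n + 4/15·y_{n+1}] ⇒ (1 − 4/15z)y_{n+1} = (1 + 11/15z)y_n
  ⇒ R(z) = (1 + 11/15z)/(1 − 4/15z).

Solve |R(x)|<1 on ℝ⁻.
x=-1.04: |R|=0.1858
R=−1: 1+11/15x = −1+4/15x ⇒ -7/15x=2 ⇒ x=2/(-7/15)=-4.2857
Confirm numerically:
  x=-2.669: |R|=0.55924 <1
  x=-2.600: |R|=0.53543 <1
  x=-2.593: |R|=0.53299 <1
  x=-2.068: |R|=0.33293 <1
  x=-4.834: |R|=1.11178 >1
  x=-4.807: |R|=1.10661 >1
  x=-4.401: |R|=1.02475 >1
Stable set (-4.2857, 0).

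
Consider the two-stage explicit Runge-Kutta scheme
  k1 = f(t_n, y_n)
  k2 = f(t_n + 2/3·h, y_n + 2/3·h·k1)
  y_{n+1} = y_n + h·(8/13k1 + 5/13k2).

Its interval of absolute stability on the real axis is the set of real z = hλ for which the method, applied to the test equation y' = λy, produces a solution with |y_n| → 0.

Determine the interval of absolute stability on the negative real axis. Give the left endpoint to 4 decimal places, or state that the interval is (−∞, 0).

z∈(-3.9000,0).

Set f=λy, z=hλ:
  k1=λy_n ⇒ h·k1=z·y_n;  k2=λ(1+2/3z)y_n ⇒ h·k2=z(1+2/3z)y_n
  y_{n+1}/y_n = 1 + 8/13z + 5/13z(1+2/3z) = 1 + z + 10/39z²
  so R(z) = 1 + z + 10/39z².

Need |R(x)|<1, x<0.
x=-1.11: |R|=0.2059
R=1: x+10/39x²=0 ⇒ x=−39/10=-3.9000; min R=1−1/(4·10/39)=0.0250>−1
Confirm numerically:
  x=-3.267: |R|=0.46974 <1
  x=-2.981: |R|=0.29755 <1
  x=-2.580: |R|=0.12677 <1
  x=-1.840: |R|=0.02810 <1
  x=-4.470: |R|=1.65331 >1
  x=-4.099: |R|=1.20915 >1
  x=-3.952: |R|=1.05269 >1
So |R|<1 on (-3.9000, 0).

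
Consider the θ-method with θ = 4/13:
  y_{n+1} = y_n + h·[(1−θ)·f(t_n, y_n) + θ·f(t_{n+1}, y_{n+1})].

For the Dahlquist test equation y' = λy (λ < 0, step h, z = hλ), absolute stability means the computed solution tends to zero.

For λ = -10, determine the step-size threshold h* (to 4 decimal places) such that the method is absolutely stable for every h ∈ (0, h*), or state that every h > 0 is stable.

(-5.2000,0); λ=-10 ⇒ h* = (26/5)/10 = 0.5200.

Set f=λy, z=hλ:
  y_{n+1} = y_n + z·[9/13·y_n + 4/13·y_{n+1}] ⇒ (1 − 4/13z)y_{n+1} = (1 + 9/13z)y_n
  Hence R(z) = (1 + 9/13z)/(1 − 4/13z).

Boundary: |R(x)|=1, x<0.
x=-1.27: |R|=0.0868
R=−1: 1+9/13x = −1+4/13x ⇒ -5/13x=2 ⇒ x=2/(-5/13)=-5.2000
Confirm numerically:
  x=-4.867: |R|=0.94872 <1
  x=-3.459: |R|=0.67562 <1
  x=-2.332: |R|=0.35776 <1
  x=-5.552: |R|=1.04999 >1
  x=-5.484: |R|=1.04065 >1
So |R|<1 on (-5.2000, 0).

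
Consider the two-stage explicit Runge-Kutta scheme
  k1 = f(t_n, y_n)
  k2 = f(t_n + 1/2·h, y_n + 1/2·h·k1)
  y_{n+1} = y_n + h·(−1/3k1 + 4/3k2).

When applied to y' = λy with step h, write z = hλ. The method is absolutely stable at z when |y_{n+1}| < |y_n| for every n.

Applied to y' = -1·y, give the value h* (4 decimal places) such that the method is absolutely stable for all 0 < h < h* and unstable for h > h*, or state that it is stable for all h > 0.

Test eqn y'=λy, z=hλ:
  k1=λy_n ⇒ h·k1=z·y_n;  k2=λ(1+1/2z)y_n ⇒ h·k2=z(1+1/2z)y_n
  y_{n+1}/y_n = 1 − 1/3z + 4/3z(1+1/2z) = 1 + z + 2/3z²
  R(z) = 1 + z + 2/3z².

Solve |R(x)|<1 on ℝ⁻.
x=-1.72: |R|=1.2523
R=1: x+2/3x²=0 ⇒ x=−3/2=-1.5000; min R=1−1/(4·2/3)=0.6250>−1
Confirm numerically:
  x=-1.318: |R|=0.84008 <1
  x=-1.004: |R|=0.66801 <1
  x=-0.998: |R|=0.66600 <1
  x=-2.055: |R|=1.76035 >1
  x=-1.654: |R|=1.16981 >1
Stable set (-1.5000, 0).

(-1.5000,0); λ=-1 ⇒ h* = (3/2)/1 = 1.5000.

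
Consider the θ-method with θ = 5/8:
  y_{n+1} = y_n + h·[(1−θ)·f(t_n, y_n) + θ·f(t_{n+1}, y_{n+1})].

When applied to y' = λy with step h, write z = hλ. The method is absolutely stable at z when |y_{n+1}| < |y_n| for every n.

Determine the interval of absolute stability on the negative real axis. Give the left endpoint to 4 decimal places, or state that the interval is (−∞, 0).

unbounded; (−∞, 0).

With y'=λy (z=hλ):
  y_{n+1} = y_n + z·[3/8·y_n + 5/8·y_{n+1}] ⇒ (1 − 5/8z)y_{n+1} = (1 + 3/8z)y_n
  Hence R(z) = (1 + 3/8z)/(1 − 5/8z).

Find x<0 with |R(x)|<1.
x=-0.34: |R|=0.7196
x=-2: |R|=0.1111
x=-10: |R|=0.3793
x=-100: |R|=0.5748
θ=5/8≥1/2 ⇒ |1+3/8x|<|1−5/8x| ∀x<0 ⇒ unbounded interval.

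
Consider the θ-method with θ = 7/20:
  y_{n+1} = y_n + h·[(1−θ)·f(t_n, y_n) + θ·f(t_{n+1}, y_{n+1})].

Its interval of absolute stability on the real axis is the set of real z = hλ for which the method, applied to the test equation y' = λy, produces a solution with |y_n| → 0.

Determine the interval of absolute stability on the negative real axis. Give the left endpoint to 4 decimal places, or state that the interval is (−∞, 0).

(-6.6667, 0).

On y'=λy, z=hλ:
  y_{n+1} = y_n + z·[13/20·y_n + 7/20·y_{n+1}] ⇒ (1 − 7/20z)y_{n+1} = (1 + 13/20z)y_n
  ⇒ R(z) = (1 + 13/20z)/(1 − 7/20z).

Solve |R(x)|<1 on ℝ⁻.
x=-0.47: |R|=0.5964
R=−1: 1+13/20x = −1+7/20x ⇒ -3/10x=2 ⇒ x=2/(-3/10)=-6.6667
Confirm numerically:
  x=-5.408: |R|=0.86947 <1
  x=-3.610: |R|=0.59488 <1
  x=-3.031: |R|=0.47075 <1
  x=-2.942: |R|=0.44948 <1
  x=-7.266: |R|=1.05075 >1
  x=-7.136: |R|=1.04026 >1
  x=-6.918: |R|=1.02204 >1
Interval (-6.6667, 0).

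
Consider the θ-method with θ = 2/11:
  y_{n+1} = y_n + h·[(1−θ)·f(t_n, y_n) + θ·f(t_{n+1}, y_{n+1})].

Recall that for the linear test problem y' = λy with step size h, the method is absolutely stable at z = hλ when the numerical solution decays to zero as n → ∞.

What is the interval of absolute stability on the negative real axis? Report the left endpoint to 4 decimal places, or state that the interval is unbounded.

(-3.1429, 0).

With y'=λy (z=hλ):
  y_{n+1} = y_n + z·[9/11·y_n + 2/11·y_{n+1}] ⇒ (1 − 2/11z)y_{n+1} = (1 + 9/11z)y_n
  Hence R(z) = (1 + 9/11z)/(1 − 2/11z).

Find x<0 with |R(x)|<1.
x=-0.55: |R|=0.5000
R=−1: 1+9/11x = −1+2/11x ⇒ -7/11x=2 ⇒ x=2/(-7/11)=-3.1429
Confirm numerically:
  x=-2.969: |R|=0.92815 <1
  x=-2.957: |R|=0.92308 <1
  x=-2.106: |R|=0.52288 <1
  x=-2.046: |R|=0.49125 <1
  x=-3.500: |R|=1.13889 >1
  x=-3.491: |R|=1.13552 >1
So |R|<1 on (-3.1429, 0).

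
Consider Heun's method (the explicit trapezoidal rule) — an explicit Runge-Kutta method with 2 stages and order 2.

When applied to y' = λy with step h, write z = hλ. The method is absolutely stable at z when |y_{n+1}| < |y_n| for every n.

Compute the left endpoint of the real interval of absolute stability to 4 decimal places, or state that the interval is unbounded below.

left endpoint -2.0000.

Set f=λy, z=hλ:
  order 2, 2-stage ⇒ R(z)=1+z+z^2/2
  (e.g. R(-0.98)=0.50020, |R|=0.50020)

Need |R(x)|<1, x<0.
x=-0.98: |R|=0.5002
|R(-1.79)|=0.8121 |R(-1.65)|=0.7112 |R(-0.75)|=0.5312
Bisect:
  x_lo=-2.6187 |R|=1.8101  x_hi=-0.3072 |R|=0.7400
  mid=-1.46294 |R|=0.60716 →hi
  mid=-2.04083 |R|=1.04166 →lo
  mid=-1.75188 |R|=0.78266 →hi
  mid=-1.89636 |R|=0.90173 →hi
  mid=-1.96859 |R|=0.96909 →hi
  mid=-2.00471 |R|=1.00472 →lo
  mid=-1.98665 |R|=0.98674 →hi
  ...
  [-2.00006,-1.99991] ⇒ x*=-2.0000
Interval (-2.0000, 0).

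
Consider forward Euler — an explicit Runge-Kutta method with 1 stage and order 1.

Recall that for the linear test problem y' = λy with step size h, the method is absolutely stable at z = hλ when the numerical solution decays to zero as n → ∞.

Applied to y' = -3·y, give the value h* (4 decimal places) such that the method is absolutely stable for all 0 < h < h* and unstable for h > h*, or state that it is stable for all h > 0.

With y'=λy (z=hλ):
  order 1, 1-stage ⇒ R(z)=1+z
  (e.g. R(-0.44)=0.56000, |R|=0.56000)

Find x<0 with |R(x)|<1.
x=-0.44: |R|=0.5600
|R(-1.98)|=0.9800 |R(-1.68)|=0.6800 |R(-1.15)|=0.1500
Bisect:
  x_lo=-2.8877 |R|=1.8877  x_hi=-0.0769 |R|=0.9231
  mid=-1.48233 |R|=0.48233 →hi
  mid=-2.18504 |R|=1.18504 →lo
  mid=-1.83368 |R|=0.83368 →hi
  mid=-2.00936 |R|=1.00936 →lo
  mid=-1.92152 |R|=0.92152 →hi
  mid=-1.96544 |R|=0.96544 →hi
  mid=-1.98740 |R|=0.98740 →hi
  mid=-1.99838 |R|=0.99838 →hi
  ...
  [-2.00009,-1.99992] ⇒ x*=-2.0000
Stable set (-2.0000, 0).

(-2.0000,0); λ=-3 ⇒ h* = 0.6667.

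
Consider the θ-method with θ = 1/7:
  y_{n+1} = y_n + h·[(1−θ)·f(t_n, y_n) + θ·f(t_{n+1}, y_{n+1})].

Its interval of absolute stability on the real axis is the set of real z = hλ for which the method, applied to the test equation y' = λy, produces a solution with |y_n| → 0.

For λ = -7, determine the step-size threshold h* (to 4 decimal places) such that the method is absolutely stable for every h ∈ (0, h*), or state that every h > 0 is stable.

Set f=λy, z=hλ:
  y_{n+1} = y_n + z·[6/7·y_n + 1/7·y_{n+1}] ⇒ (1 − 1/7z)y_{n+1} = (1 + 6/7z)y_n
  Hence R(z) = (1 + 6/7z)/(1 − 1/7z).

Find x<0 with |R(x)|<1.
x=-0.99: |R|=0.1327
R=−1: 1+6/7x = −1+1/7x ⇒ -5/7x=2 ⇒ x=2/(-5/7)=-2.8000
Confirm numerically:
  x=-2.449: |R|=0.81427 <1
  x=-2.122: |R|=0.62837 <1
  x=-2.068: |R|=0.59638 <1
  x=-1.491: |R|=0.22918 <1
  x=-3.279: |R|=1.23300 >1
  x=-3.202: |R|=1.19702 >1
Interval (-2.8000, 0).

(-2.8000,0); λ=-7 ⇒ h* = (14/5)/7 = 0.4000.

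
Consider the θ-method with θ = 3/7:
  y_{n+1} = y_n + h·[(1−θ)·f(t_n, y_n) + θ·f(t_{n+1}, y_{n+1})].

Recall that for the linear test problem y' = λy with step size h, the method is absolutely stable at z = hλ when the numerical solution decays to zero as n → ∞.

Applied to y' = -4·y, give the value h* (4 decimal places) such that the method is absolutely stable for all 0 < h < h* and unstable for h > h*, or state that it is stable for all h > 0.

Set f=λy, z=hλ:
  y_{n+1} = y_n + z·[4/7·y_n + 3/7·y_{n+1}] ⇒ (1 − 3/7z)y_{n+1} = (1 + 4/7z)y_n
  so R(z) = (1 + 4/7z)/(1 − 3/7z).

Boundary: |R(x)|=1, x<0.
x=-1.06: |R|=0.2711
R=−1: 1+4/7x = −1+3/7x ⇒ -1/7x=2 ⇒ x=2/(-1/7)=-14.0000
Confirm numerically:
  x=-9.931: |R|=0.88941 <1
  x=-8.464: |R|=0.82909 <1
  x=-8.355: |R|=0.82395 <1
  x=-7.047: |R|=0.75292 <1
  x=-14.440: |R|=1.00874 >1
  x=-14.283: |R|=1.00568 >1
  x=-14.058: |R|=1.00118 >1
Stable set (-14.0000, 0).

(-14.0000,0); λ=-4 ⇒ h* = (14)/4 = 3.5000.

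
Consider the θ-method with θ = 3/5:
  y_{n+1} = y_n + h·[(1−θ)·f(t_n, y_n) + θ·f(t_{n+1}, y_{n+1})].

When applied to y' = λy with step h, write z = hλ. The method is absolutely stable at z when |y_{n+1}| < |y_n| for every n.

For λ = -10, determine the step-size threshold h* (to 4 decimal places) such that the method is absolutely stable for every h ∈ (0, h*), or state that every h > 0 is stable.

(−∞, 0) — no finite endpoint. Any h>0 works for λ=-10.

Set f=λy, z=hλ:
  y_{n+1} = y_n + z·[2/5·y_n + 3/5·y_{n+1}] ⇒ (1 − 3/5z)y_{n+1} = (1 + 2/5z)y_n
  so R(z) = (1 + 2/5z)/(1 − 3/5z).

Find x<0 with |R(x)|<1.
x=-1.48: |R|=0.2161
x=-2: |R|=0.0909
x=-10: |R|=0.4286
x=-100: |R|=0.6393
θ=3/5≥1/2 ⇒ |1+2/5x|<|1−3/5x| ∀x<0 ⇒ stable on all of ℝ⁻.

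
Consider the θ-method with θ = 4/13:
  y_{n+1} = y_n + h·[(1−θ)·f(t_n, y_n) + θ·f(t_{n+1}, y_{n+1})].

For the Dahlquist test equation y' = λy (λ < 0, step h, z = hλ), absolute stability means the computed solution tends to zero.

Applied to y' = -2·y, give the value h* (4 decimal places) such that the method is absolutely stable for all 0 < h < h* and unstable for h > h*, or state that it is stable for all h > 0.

(-5.2000,0); λ=-2 ⇒ h* = (26/5)/2 = 2.6000.

Test eqn y'=λy, z=hλ:
  y_{n+1} = y_n + z·[9/13·y_n + 4/13·y_{n+1}] ⇒ (1 − 4/13z)y_{n+1} = (1 + 9/13z)y_n
  so R(z) = (1 + 9/13z)/(1 − 4/13z).

Boundary: |R(x)|=1, x<0.
x=-1.53: |R|=0.0403
R=−1: 1+9/13x = −1+4/13x ⇒ -5/13x=2 ⇒ x=2/(-5/13)=-5.2000
Confirm numerically:
  x=-4.475: |R|=0.88269 <1
  x=-4.381: |R|=0.86584 <1
  x=-3.497: |R|=0.68449 <1
  x=-2.589: |R|=0.44104 <1
  x=-5.769: |R|=1.07886 >1
  x=-5.590: |R|=1.05515 >1
Interval (-5.2000, 0).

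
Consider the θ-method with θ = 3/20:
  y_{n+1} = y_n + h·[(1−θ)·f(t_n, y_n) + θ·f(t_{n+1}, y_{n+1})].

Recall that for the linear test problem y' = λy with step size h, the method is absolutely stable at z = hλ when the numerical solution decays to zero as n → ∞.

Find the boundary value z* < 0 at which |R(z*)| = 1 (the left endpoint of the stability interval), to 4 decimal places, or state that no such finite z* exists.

Set f=λy, z=hλ:
  y_{n+1} = y_n + z·[17/20·y_n + 3/20·y_{n+1}] ⇒ (1 − 3/20z)y_{n+1} = (1 + 17/20z)y_n
  Hence R(z) = (1 + 17/20z)/(1 − 3/20z).

Need |R(x)|<1, x<0.
x=-1.07: |R|=0.0780
R=−1: 1+17/20x = −1+3/20x ⇒ -7/10x=2 ⇒ x=2/(-7/10)=-2.8571
Confirm numerically:
  x=-2.688: |R|=0.91562 <1
  x=-1.391: |R|=0.15087 <1
  x=-1.302: |R|=0.08927 <1
  x=-1.214: |R|=0.02699 <1
  x=-3.343: |R|=1.22651 >1
  x=-3.210: |R|=1.16672 >1
  x=-2.974: |R|=1.05657 >1
Stable set (-2.8571, 0).

z* = -2.8571.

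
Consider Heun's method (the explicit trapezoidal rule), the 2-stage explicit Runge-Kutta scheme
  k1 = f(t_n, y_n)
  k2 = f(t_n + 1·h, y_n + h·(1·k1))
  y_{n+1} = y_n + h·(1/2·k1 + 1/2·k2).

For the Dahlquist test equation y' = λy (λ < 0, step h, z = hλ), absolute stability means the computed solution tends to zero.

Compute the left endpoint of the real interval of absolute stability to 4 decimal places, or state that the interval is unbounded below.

z* = -2.0000.

Set f=λy, z=hλ:
  order 2, 2-stage ⇒ R(z)=1+z+z^2/2
  (e.g. R(-0.68)=0.55120, |R|=0.55120)

Solve |R(x)|<1 on ℝ⁻.
x=-0.68: |R|=0.5512
|R(-1.37)|=0.5685 |R(-1.08)|=0.5032 |R(-0.56)|=0.5968
Bisect:
  x_lo=-2.8026 |R|=2.1247  x_hi=-0.2003 |R|=0.8198
  mid=-1.50143 |R|=0.62572 →hi
  mid=-2.15202 |R|=1.16358 →lo
  mid=-1.82673 |R|=0.84174 →hi
  mid=-1.98937 |R|=0.98943 →hi
  mid=-2.07070 |R|=1.07320 →lo
  mid=-2.03004 |R|=1.03049 →lo
  mid=-2.00970 |R|=1.00975 →lo
  mid=-1.99954 |R|=0.99954 →hi
  ...
  [-2.00002,-1.99986] ⇒ x*=-2.0000
So |R|<1 on (-2.0000, 0).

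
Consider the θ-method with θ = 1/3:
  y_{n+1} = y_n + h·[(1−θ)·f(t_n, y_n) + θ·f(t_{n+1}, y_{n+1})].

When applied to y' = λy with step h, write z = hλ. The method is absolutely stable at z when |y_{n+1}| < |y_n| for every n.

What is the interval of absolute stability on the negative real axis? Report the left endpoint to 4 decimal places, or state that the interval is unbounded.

Set f=λy, z=hλ:
  y_{n+1} = y_n + z·[2/3·y_n + 1/3·y_{n+1}] ⇒ (1 − 1/3z)y_{n+1} = (1 + 2/3z)y_n
  ⇒ R(z) = (1 + 2/3z)/(1 − 1/3z).

Need |R(x)|<1, x<0.
x=-1.07: |R|=0.2113
R=−1: 1+2/3x = −1+1/3x ⇒ -1/3x=2 ⇒ x=2/(-1/3)=-6.0000
Confirm numerically:
  x=-3.086: |R|=0.52120 <1
  x=-2.921: |R|=0.47999 <1
  x=-2.806: |R|=0.44988 <1
  x=-6.431: |R|=1.04570 >1
  x=-6.109: |R|=1.01197 >1
Stable set (-6.0000, 0).

z∈(-6.0000,0).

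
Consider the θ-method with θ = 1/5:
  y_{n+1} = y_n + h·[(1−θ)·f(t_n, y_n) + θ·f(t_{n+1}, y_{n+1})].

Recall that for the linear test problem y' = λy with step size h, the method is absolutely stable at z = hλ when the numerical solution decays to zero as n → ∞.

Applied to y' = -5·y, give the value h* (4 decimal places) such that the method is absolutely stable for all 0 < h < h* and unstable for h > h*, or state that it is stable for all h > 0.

Set f=λy, z=hλ:
  y_{n+1} = y_n + z·[4/5·y_n + 1/5·y_{n+1}] ⇒ (1 − 1/5z)y_{n+1} = (1 + 4/5z)y_n
  Hence R(z) = (1 + 4/5z)/(1 − 1/5z).

Boundary: |R(x)|=1, x<0.
x=-0.53: |R|=0.5208
R=−1: 1+4/5x = −1+1/5x ⇒ -3/5x=2 ⇒ x=2/(-3/5)=-3.3333
Confirm numerically:
  x=-3.000: |R|=0.87500 <1
  x=-2.355: |R|=0.60095 <1
  x=-1.878: |R|=0.36522 <1
  x=-3.875: |R|=1.18310 >1
  x=-3.849: |R|=1.17482 >1
Interval (-3.3333, 0).

(-3.3333,0); λ=-5 ⇒ h* = (10/3)/5 = 0.6667.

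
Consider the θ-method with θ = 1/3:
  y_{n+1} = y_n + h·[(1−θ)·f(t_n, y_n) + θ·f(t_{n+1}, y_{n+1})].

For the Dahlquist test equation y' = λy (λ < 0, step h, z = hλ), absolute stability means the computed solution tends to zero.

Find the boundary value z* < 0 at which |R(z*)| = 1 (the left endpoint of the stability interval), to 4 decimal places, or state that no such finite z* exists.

left endpoint -6.0000.

With y'=λy (z=hλ):
  y_{n+1} = y_n + z·[2/3·y_n + 1/3·y_{n+1}] ⇒ (1 − 1/3z)y_{n+1} = (1 + 2/3z)y_n
  Hence R(z) = (1 + 2/3z)/(1 − 1/3z).

Find x<0 with |R(x)|<1.
x=-0.44: |R|=0.6163
R=−1: 1+2/3x = −1+1/3x ⇒ -1/3x=2 ⇒ x=2/(-1/3)=-6.0000
Confirm numerically:
  x=-5.561: |R|=0.94872 <1
  x=-5.061: |R|=0.88351 <1
  x=-4.974: |R|=0.87133 <1
  x=-2.950: |R|=0.48739 <1
  x=-6.540: |R|=1.05660 >1
  x=-6.258: |R|=1.02787 >1
  x=-6.145: |R|=1.01586 >1
Stable set (-6.0000, 0).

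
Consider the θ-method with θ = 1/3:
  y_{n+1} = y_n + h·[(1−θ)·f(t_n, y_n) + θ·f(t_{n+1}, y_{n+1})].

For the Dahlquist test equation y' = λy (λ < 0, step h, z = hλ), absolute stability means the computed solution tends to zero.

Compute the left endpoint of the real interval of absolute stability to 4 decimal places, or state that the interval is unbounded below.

On y'=λy, z=hλ:
  y_{n+1} = y_n + z·[2/3·y_n + 1/3·y_{n+1}] ⇒ (1 − 1/3z)y_{n+1} = (1 + 2/3z)y_n
  so R(z) = (1 + 2/3z)/(1 − 1/3z).

Find x<0 with |R(x)|<1.
x=-1.47: |R|=0.0134
R=−1: 1+2/3x = −1+1/3x ⇒ -1/3x=2 ⇒ x=2/(-1/3)=-6.0000
Confirm numerically:
  x=-5.711: |R|=0.96682 <1
  x=-5.461: |R|=0.93630 <1
  x=-5.375: |R|=0.92537 <1
  x=-2.646: |R|=0.40595 <1
  x=-6.533: |R|=1.05591 >1
  x=-6.379: |R|=1.04041 >1
  x=-6.250: |R|=1.02703 >1
So |R|<1 on (-6.0000, 0).

left endpoint -6.0000.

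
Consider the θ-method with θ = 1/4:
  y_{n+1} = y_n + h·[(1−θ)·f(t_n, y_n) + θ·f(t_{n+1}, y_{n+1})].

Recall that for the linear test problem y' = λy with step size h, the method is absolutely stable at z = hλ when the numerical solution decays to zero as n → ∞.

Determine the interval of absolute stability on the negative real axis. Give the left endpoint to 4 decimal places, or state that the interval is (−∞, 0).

On y'=λy, z=hλ:
  y_{n+1} = y_n + z·[3/4·y_n + 1/4·y_{n+1}] ⇒ (1 − 1/4z)y_{n+1} = (1 + 3/4z)y_n
  Hence R(z) = (1 + 3/4z)/(1 − 1/4z).

Find x<0 with |R(x)|<1.
x=-1.8: |R|=0.2414
R=−1: 1+3/4x = −1+1/4x ⇒ -1/2x=2 ⇒ x=2/(-1/2)=-4.0000
Confirm numerically:
  x=-3.225: |R|=0.78547 <1
  x=-3.065: |R|=0.73531 <1
  x=-2.397: |R|=0.49883 <1
  x=-4.587: |R|=1.13672 >1
  x=-4.315: |R|=1.07577 >1
  x=-4.192: |R|=1.04688 >1
Stable set (-4.0000, 0).

(-4.0000, 0).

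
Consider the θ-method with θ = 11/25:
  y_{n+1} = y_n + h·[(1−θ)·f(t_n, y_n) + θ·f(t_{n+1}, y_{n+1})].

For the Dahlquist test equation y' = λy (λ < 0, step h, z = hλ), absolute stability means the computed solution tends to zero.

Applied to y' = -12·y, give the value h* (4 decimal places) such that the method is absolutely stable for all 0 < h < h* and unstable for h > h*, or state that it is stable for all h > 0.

On y'=λy, z=hλ:
  y_{n+1} = y_n + z·[14/25·y_n + 11/25·y_{n+1}] ⇒ (1 − 11/25z)y_{n+1} = (1 + 14/25z)y_n
  Hence R(z) = (1 + 14/25z)/(1 − 11/25z).

Need |R(x)|<1, x<0.
x=-1.33: |R|=0.1610
R=−1: 1+14/25x = −1+11/25x ⇒ -3/25x=2 ⇒ x=2/(-3/25)=-16.6667
Confirm numerically:
  x=-13.176: |R|=0.93838 <1
  x=-13.034: |R|=0.93528 <1
  x=-10.404: |R|=0.86526 <1
  x=-17.227: |R|=1.00784 >1
  x=-17.215: |R|=1.00767 >1
  x=-16.974: |R|=1.00435 >1
Stable set (-16.6667, 0).

(-16.6667,0); λ=-12 ⇒ h* = (50/3)/12 = 1.3889.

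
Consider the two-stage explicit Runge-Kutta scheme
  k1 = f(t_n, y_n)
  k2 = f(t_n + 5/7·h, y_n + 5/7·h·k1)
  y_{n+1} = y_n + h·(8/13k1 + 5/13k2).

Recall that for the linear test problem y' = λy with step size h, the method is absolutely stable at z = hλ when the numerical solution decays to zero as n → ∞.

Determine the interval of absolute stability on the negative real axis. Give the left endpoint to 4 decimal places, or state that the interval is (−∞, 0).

On y'=λy, z=hλ:
  k1=λy_n ⇒ h·k1=z·y_n;  k2=λ(1+5/7z)y_n ⇒ h·k2=z(1+5/7z)y_n
  y_{n+1}/y_n = 1 + 8/13z + 5/13z(1+5/7z) = 1 + z + 25/91z²
  so R(z) = 1 + z + 25/91z².

Boundary: |R(x)|=1, x<0.
x=-0.48: |R|=0.5833
R=1: x+25/91x²=0 ⇒ x=−91/25=-3.6400; min R=1−1/(4·25/91)=0.0900>−1
Confirm numerically:
  x=-2.664: |R|=0.28570 <1
  x=-2.629: |R|=0.26980 <1
  x=-2.469: |R|=0.20571 <1
  x=-1.880: |R|=0.09099 <1
  x=-4.182: |R|=1.62270 >1
  x=-3.711: |R|=1.07238 >1
So |R|<1 on (-3.6400, 0).

z∈(-3.6400,0).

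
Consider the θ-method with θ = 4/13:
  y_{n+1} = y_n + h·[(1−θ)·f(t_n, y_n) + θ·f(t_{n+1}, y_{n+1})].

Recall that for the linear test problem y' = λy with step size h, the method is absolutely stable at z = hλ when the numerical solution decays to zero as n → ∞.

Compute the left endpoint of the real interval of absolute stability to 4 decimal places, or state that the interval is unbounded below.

left endpoint -5.2000.

Test eqn y'=λy, z=hλ:
  y_{n+1} = y_n + z·[9/13·y_n + 4/13·y_{n+1}] ⇒ (1 − 4/13z)y_{n+1} = (1 + 9/13z)y_n
  R(z) = (1 + 9/13z)/(1 − 4/13z).

Need |R(x)|<1, x<0.
x=-1.29: |R|=0.0765
R=−1: 1+9/13x = −1+4/13x ⇒ -5/13x=2 ⇒ x=2/(-5/13)=-5.2000
Confirm numerically:
  x=-4.740: |R|=0.92804 <1
  x=-4.314: |R|=0.85358 <1
  x=-2.509: |R|=0.41591 <1
  x=-2.094: |R|=0.27348 <1
  x=-5.369: |R|=1.02451 >1
  x=-5.313: |R|=1.01650 >1
  x=-5.297: |R|=1.01419 >1
Interval (-5.2000, 0).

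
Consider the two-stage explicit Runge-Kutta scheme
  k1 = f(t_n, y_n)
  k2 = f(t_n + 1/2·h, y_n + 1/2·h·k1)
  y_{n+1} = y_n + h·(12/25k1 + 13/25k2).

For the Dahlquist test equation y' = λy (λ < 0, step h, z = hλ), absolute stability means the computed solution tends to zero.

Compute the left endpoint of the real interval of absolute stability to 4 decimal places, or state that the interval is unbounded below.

z* = -3.8462.

With y'=λy (z=hλ):
  k1=λy_n ⇒ h·k1=z·y_n;  k2=λ(1+1/2z)y_n ⇒ h·k2=z(1+1/2z)y_n
  y_{n+1}/y_n = 1 + 12/25z + 13/25z(1+1/2z) = 1 + z + 13/50z²
  Hence R(z) = 1 + z + 13/50z².

Boundary: |R(x)|=1, x<0.
x=-0.76: |R|=0.3902
R=1: x+13/50x²=0 ⇒ x=−50/13=-3.8462; min R=1−1/(4·13/50)=0.0385>−1
Confirm numerically:
  x=-3.786: |R|=0.94079 <1
  x=-3.345: |R|=0.56415 <1
  x=-3.095: |R|=0.39555 <1
  x=-4.437: |R|=1.68161 >1
  x=-4.213: |R|=1.40184 >1
  x=-3.869: |R|=1.02298 >1
Interval (-3.8462, 0).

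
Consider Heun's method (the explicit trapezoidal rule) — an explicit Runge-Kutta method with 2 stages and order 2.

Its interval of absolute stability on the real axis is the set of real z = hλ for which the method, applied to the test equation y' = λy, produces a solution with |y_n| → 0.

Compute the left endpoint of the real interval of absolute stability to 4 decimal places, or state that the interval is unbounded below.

Set f=λy, z=hλ:
  order 2, 2-stage ⇒ R(z)=1+z+z^2/2
  (e.g. R(-0.53)=0.61045, |R|=0.61045)

Boundary: |R(x)|=1, x<0.
x=-0.53: |R|=0.6104
|R(-2.2)|=1.2200 |R(-2.09)|=1.0940 |R(-0.6)|=0.5800
Bisect:
  x_lo=-2.3541 |R|=1.4167  x_hi=-0.1028 |R|=0.9025
  mid=-1.22845 |R|=0.52609 →hi
  mid=-1.79126 |R|=0.81304 →hi
  mid=-2.07266 |R|=1.07530 →lo
  mid=-1.93196 |R|=0.93427 →hi
  mid=-2.00231 |R|=1.00231 →lo
  mid=-1.96713 |R|=0.96767 →hi
  mid=-1.98472 |R|=0.98484 →hi
  mid=-1.99351 |R|=0.99354 →hi
  mid=-1.99791 |R|=0.99791 →hi
  ...
  [-2.00011,-1.99997] ⇒ x*=-2.0000
Stable set (-2.0000, 0).

z* = -2.0000.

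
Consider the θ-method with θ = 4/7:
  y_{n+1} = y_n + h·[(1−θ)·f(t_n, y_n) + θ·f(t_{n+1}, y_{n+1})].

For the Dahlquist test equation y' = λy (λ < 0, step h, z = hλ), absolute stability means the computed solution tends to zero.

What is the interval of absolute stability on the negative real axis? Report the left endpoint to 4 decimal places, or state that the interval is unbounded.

unbounded; (−∞, 0).

Test eqn y'=λy, z=hλ:
  y_{n+1} = y_n + z·[3/7·y_n + 4/7·y_{n+1}] ⇒ (1 − 4/7z)y_{n+1} = (1 + 3/7z)y_n
  ⇒ R(z) = (1 + 3/7z)/(1 − 4/7z).

Need |R(x)|<1, x<0.
x=-0.45: |R|=0.6420
x=-2: |R|=0.0667
x=-10: |R|=0.4894
x=-100: |R|=0.7199
θ=4/7≥1/2 ⇒ |1+3/7x|<|1−4/7x| ∀x<0 ⇒ unbounded interval.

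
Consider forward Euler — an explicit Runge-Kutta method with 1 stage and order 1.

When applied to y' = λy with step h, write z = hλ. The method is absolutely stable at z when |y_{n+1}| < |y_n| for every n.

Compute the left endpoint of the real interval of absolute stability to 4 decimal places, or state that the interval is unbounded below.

Set f=λy, z=hλ:
  order 1, 1-stage ⇒ R(z)=1+z
  (e.g. R(-1.54)=-0.54000, |R|=0.54000)

Find x<0 with |R(x)|<1.
x=-1.54: |R|=0.5400
|R(-1.93)|=0.9300 |R(-1)|=0.0000 |R(-0.53)|=0.4700
Bisect:
  x_lo=-2.4210 |R|=1.4210  x_hi=-0.1460 |R|=0.8540
  mid=-1.28346 |R|=0.28346 →hi
  mid=-1.85220 |R|=0.85220 →hi
  mid=-2.13658 |R|=1.13658 →lo
  mid=-1.99439 |R|=0.99439 →hi
  mid=-2.06548 |R|=1.06548 →lo
  mid=-2.02994 |R|=1.02994 →lo
  mid=-2.01216 |R|=1.01216 →lo
  mid=-2.00328 |R|=1.00328 →lo
  mid=-1.99883 |R|=0.99883 →hi
  ...
  [-2.00008,-1.99995] ⇒ x*=-2.0000
So |R|<1 on (-2.0000, 0).

z* = -2.0000.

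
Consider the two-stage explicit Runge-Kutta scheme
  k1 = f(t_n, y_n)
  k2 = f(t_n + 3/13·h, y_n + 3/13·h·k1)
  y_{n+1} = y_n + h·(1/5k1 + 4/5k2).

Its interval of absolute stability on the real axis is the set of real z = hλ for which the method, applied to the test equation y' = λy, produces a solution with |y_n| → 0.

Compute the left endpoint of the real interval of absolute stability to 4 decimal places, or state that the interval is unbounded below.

Set f=λy, z=hλ:
  k1=λy_n ⇒ h·k1=z·y_n;  k2=λ(1+3/13z)y_n ⇒ h·k2=z(1+3/13z)y_n
  y_{n+1}/y_n = 1 + 1/5z + 4/5z(1+3/13z) = 1 + z + 12/65z²
  ⇒ R(z) = 1 + z + 12/65z².

Find x<0 with |R(x)|<1.
x=-0.72: |R|=0.3757
R=1: x+12/65x²=0 ⇒ x=−65/12=-5.4167; min R=1−1/(4·12/65)=-0.3542>−1
Confirm numerically:
  x=-5.008: |R|=0.62217 <1
  x=-4.379: |R|=0.16112 <1
  x=-2.717: |R|=0.35415 <1
  x=-5.970: |R|=1.60986 >1
  x=-5.818: |R|=1.43107 >1
  x=-5.465: |R|=1.04876 >1
Stable set (-5.4167, 0).

left endpoint -5.4167.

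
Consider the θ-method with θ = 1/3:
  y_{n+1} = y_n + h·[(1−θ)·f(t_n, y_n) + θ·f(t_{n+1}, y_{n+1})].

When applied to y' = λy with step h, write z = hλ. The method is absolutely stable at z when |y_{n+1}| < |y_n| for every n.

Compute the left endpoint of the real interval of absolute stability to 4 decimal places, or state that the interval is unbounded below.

z* = -6.0000.

Set f=λy, z=hλ:
  y_{n+1} = y_n + z·[2/3·y_n + 1/3·y_{n+1}] ⇒ (1 − 1/3z)y_{n+1} = (1 + 2/3z)y_n
  Hence R(z) = (1 + 2/3z)/(1 − 1/3z).

Solve |R(x)|<1 on ℝ⁻.
x=-0.88: |R|=0.3196
R=−1: 1+2/3x = −1+1/3x ⇒ -1/3x=2 ⇒ x=2/(-1/3)=-6.0000
Confirm numerically:
  x=-5.907: |R|=0.98956 <1
  x=-4.960: |R|=0.86935 <1
  x=-3.017: |R|=0.50424 <1
  x=-2.604: |R|=0.39400 <1
  x=-6.403: |R|=1.04286 >1
  x=-6.191: |R|=1.02078 >1
Interval (-6.0000, 0).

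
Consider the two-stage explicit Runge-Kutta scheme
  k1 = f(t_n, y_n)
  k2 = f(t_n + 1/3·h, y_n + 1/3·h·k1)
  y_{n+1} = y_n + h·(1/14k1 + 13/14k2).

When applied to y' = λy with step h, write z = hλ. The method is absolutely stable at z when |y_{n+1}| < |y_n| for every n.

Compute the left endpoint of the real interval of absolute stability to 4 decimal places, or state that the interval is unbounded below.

left endpoint -3.2308.

With y'=λy (z=hλ):
  k1=λy_n ⇒ h·k1=z·y_n;  k2=λ(1+1/3z)y_n ⇒ h·k2=z(1+1/3z)y_n
  y_{n+1}/y_n = 1 + 1/14z + 13/14z(1+1/3z) = 1 + z + 13/42z²
  ⇒ R(z) = 1 + z + 13/42z².

Boundary: |R(x)|=1, x<0.
x=-1.42: |R|=0.2041
R=1: x+13/42x²=0 ⇒ x=−42/13=-3.2308; min R=1−1/(4·13/42)=0.1923>−1
Confirm numerically:
  x=-2.865: |R|=0.67564 <1
  x=-2.325: |R|=0.34817 <1
  x=-2.064: |R|=0.25460 <1
  x=-1.353: |R|=0.21362 <1
  x=-3.607: |R|=1.42004 >1
  x=-3.422: |R|=1.20255 >1
So |R|<1 on (-3.2308, 0).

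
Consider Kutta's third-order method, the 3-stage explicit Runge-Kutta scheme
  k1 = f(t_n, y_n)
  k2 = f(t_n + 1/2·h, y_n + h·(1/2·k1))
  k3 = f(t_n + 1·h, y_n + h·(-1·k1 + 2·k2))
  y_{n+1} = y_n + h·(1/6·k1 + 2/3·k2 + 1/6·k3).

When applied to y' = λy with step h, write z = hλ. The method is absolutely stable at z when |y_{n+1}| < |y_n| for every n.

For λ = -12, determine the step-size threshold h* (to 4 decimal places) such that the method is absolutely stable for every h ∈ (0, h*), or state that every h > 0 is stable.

With y'=λy (z=hλ):
  order 3, 3-stage ⇒ R(z)=1+z+z^2/2+z^3/6
  (e.g. R(-1.38)=0.13419, |R|=0.13419)

Boundary: |R(x)|=1, x<0.
x=-1.38: |R|=0.1342
|R(-2.65)|=1.2404 |R(-1.4)|=0.1227 |R(-0.82)|=0.4243
Bisect:
  x_lo=-3.3227 |R|=2.9164  x_hi=-0.2755 |R|=0.7590
  mid=-1.79908 |R|=0.15125 →hi
  mid=-2.56087 |R|=1.08090 →lo
  mid=-2.17998 |R|=0.53048 →hi
  mid=-2.37043 |R|=0.78084 →hi
  mid=-2.46565 |R|=0.92423 →hi
  mid=-2.51326 |R|=1.00085 →lo
  mid=-2.48946 |R|=0.96212 →hi
  mid=-2.50136 |R|=0.98138 →hi
  mid=-2.50731 |R|=0.99109 →hi
  mid=-2.51029 |R|=0.99596 →hi
  ...
  [-2.51289,-2.51270] ⇒ x*=-2.5127
Stable set (-2.5127, 0).

(-2.5127,0); λ=-12 ⇒ h* = 0.2094.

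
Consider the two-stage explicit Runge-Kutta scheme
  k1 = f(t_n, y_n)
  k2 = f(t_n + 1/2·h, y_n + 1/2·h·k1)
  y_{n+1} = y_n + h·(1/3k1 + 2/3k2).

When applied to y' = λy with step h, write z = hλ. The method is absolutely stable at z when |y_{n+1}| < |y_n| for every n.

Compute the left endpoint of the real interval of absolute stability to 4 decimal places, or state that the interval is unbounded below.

left endpoint -3.0000.

With y'=λy (z=hλ):
  k1=λy_n ⇒ h·k1=z·y_n;  k2=λ(1+1/2z)y_n ⇒ h·k2=z(1+1/2z)y_n
  y_{n+1}/y_n = 1 + 1/3z + 2/3z(1+1/2z) = 1 + z + 1/3z²
  ⇒ R(z) = 1 + z + 1/3z².

Boundary: |R(x)|=1, x<0.
x=-0.34: |R|=0.6985
R=1: x+1/3x²=0 ⇒ x=−3=-3.0000; min R=1−1/(4·1/3)=0.2500>−1
Confirm numerically:
  x=-2.790: |R|=0.80470 <1
  x=-2.559: |R|=0.62383 <1
  x=-1.721: |R|=0.26628 <1
  x=-1.514: |R|=0.25007 <1
  x=-3.550: |R|=1.65083 >1
  x=-3.533: |R|=1.62770 >1
  x=-3.059: |R|=1.06016 >1
Stable set (-3.0000, 0).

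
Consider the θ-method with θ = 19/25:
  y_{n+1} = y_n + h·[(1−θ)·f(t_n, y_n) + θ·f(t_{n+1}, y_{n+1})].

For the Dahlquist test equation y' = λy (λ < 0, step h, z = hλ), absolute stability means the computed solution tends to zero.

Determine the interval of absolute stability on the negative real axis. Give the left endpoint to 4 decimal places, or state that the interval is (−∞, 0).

interval (−∞, 0).

With y'=λy (z=hλ):
  y_{n+1} = y_n + z·[6/25·y_n + 19/25·y_{n+1}] ⇒ (1 − 19/25z)y_{n+1} = (1 + 6/25z)y_n
  ⇒ R(z) = (1 + 6/25z)/(1 − 19/25z).

Find x<0 with |R(x)|<1.
x=-1.01: |R|=0.4286
x=-2: |R|=0.2063
x=-10: |R|=0.1628
x=-100: |R|=0.2987
θ=19/25≥1/2 ⇒ |1+6/25x|<|1−19/25x| ∀x<0 ⇒ unbounded interval.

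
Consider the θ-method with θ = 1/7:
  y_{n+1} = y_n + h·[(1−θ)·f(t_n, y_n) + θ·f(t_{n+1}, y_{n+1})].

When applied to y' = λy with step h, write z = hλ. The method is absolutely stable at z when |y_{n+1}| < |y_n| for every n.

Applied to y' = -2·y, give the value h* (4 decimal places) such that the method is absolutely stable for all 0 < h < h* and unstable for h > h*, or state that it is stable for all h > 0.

On y'=λy, z=hλ:
  y_{n+1} = y_n + z·[6/7·y_n + 1/7·y_{n+1}] ⇒ (1 − 1/7z)y_{n+1} = (1 + 6/7z)y_n
  Hence R(z) = (1 + 6/7z)/(1 − 1/7z).

Need |R(x)|<1, x<0.
x=-0.34: |R|=0.6757
R=−1: 1+6/7x = −1+1/7x ⇒ -5/7x=2 ⇒ x=2/(-5/7)=-2.8000
Confirm numerically:
  x=-2.422: |R|=0.79941 <1
  x=-2.066: |R|=0.59519 <1
  x=-1.614: |R|=0.31159 <1
  x=-3.066: |R|=1.13213 >1
  x=-2.899: |R|=1.05001 >1
So |R|<1 on (-2.8000, 0).

(-2.8000,0); λ=-2 ⇒ h* = (14/5)/2 = 1.4000.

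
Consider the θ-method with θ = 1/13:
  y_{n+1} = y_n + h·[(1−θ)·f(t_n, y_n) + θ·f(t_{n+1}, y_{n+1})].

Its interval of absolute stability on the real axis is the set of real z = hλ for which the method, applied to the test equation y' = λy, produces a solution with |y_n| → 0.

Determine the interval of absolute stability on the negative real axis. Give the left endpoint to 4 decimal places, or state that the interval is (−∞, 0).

With y'=λy (z=hλ):
  y_{n+1} = y_n + z·[12/13·y_n + 1/13·y_{n+1}] ⇒ (1 − 1/13z)y_{n+1} = (1 + 12/13z)y_n
  R(z) = (1 + 12/13z)/(1 − 1/13z).

Find x<0 with |R(x)|<1.
x=-1.26: |R|=0.1487
R=−1: 1+12/13x = −1+1/13x ⇒ -11/13x=2 ⇒ x=2/(-11/13)=-2.3636
Confirm numerically:
  x=-2.180: |R|=0.86693 <1
  x=-2.178: |R|=0.86546 <1
  x=-1.991: |R|=0.72657 <1
  x=-2.807: |R|=1.30853 >1
  x=-2.741: |R|=1.26371 >1
  x=-2.521: |R|=1.11153 >1
Stable set (-2.3636, 0).

z∈(-2.3636,0).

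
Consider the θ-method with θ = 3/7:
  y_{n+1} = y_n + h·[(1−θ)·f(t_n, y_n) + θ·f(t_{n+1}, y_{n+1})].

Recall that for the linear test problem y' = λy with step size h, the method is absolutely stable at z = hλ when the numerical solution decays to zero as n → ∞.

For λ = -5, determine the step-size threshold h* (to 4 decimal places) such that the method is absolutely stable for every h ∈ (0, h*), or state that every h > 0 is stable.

(-14.0000,0); λ=-5 ⇒ h* = (14)/5 = 2.8000.

Test eqn y'=λy, z=hλ:
  y_{n+1} = y_n + z·[4/7·y_n + 3/7·y_{n+1}] ⇒ (1 − 3/7z)y_{n+1} = (1 + 4/7z)y_n
  ⇒ R(z) = (1 + 4/7z)/(1 − 3/7z).

Boundary: |R(x)|=1, x<0.
x=-1.26: |R|=0.1818
R=−1: 1+4/7x = −1+3/7x ⇒ -1/7x=2 ⇒ x=2/(-1/7)=-14.0000
Confirm numerically:
  x=-9.806: |R|=0.88484 <1
  x=-8.718: |R|=0.84068 <1
  x=-7.420: |R|=0.77512 <1
  x=-14.453: |R|=1.00900 >1
  x=-14.187: |R|=1.00377 >1
  x=-14.075: |R|=1.00152 >1
Interval (-14.0000, 0).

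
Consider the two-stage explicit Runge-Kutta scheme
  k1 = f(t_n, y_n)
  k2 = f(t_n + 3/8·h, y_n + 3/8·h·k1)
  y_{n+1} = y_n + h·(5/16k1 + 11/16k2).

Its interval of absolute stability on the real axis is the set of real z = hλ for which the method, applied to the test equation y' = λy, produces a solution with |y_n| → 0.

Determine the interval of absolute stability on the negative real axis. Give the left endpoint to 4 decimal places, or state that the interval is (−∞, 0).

With y'=λy (z=hλ):
  k1=λy_n ⇒ h·k1=z·y_n;  k2=λ(1+3/8z)y_n ⇒ h·k2=z(1+3/8z)y_n
  y_{n+1}/y_n = 1 + 5/16z + 11/16z(1+3/8z) = 1 + z + 33/128z²
  so R(z) = 1 + z + 33/128z².

Find x<0 with |R(x)|<1.
x=-1.27: |R|=0.1458
R=1: x+33/128x²=0 ⇒ x=−128/33=-3.8788; min R=1−1/(4·33/128)=0.0303>−1
Confirm numerically:
  x=-3.486: |R|=0.64699 <1
  x=-3.303: |R|=0.50969 <1
  x=-3.228: |R|=0.45840 <1
  x=-2.954: |R|=0.29570 <1
  x=-4.367: |R|=1.54966 >1
  x=-4.249: |R|=1.40555 >1
Interval (-3.8788, 0).

z∈(-3.8788,0).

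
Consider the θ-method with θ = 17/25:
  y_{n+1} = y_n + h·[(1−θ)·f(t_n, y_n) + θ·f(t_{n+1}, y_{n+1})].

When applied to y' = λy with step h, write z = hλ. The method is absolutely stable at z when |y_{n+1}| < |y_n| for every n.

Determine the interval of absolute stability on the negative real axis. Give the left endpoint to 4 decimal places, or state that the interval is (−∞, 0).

Set f=λy, z=hλ:
  y_{n+1} = y_n + z·[8/25·y_n + 17/25·y_{n+1}] ⇒ (1 − 17/25z)y_{n+1} = (1 + 8/25z)y_n
  R(z) = (1 + 8/25z)/(1 − 17/25z).

Find x<0 with |R(x)|<1.
x=-0.34: |R|=0.7238
x=-2: |R|=0.1525
x=-10: |R|=0.2821
x=-100: |R|=0.4493
θ=17/25≥1/2 ⇒ |1+8/25x|<|1−17/25x| ∀x<0 ⇒ stable on all of ℝ⁻.

(−∞, 0) — no finite endpoint.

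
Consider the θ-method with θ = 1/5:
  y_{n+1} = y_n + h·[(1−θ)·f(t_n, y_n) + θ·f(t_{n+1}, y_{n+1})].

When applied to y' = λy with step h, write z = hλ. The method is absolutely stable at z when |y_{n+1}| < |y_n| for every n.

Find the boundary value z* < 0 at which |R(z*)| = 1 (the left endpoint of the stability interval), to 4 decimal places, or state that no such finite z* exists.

left endpoint -3.3333.

With y'=λy (z=hλ):
  y_{n+1} = y_n + z·[4/5·y_n + 1/5·y_{n+1}] ⇒ (1 − 1/5z)y_{n+1} = (1 + 4/5z)y_n
  Hence R(z) = (1 + 4/5z)/(1 − 1/5z).

Find x<0 with |R(x)|<1.
x=-0.56: |R|=0.4964
R=−1: 1+4/5x = −1+1/5x ⇒ -3/5x=2 ⇒ x=2/(-3/5)=-3.3333
Confirm numerically:
  x=-3.251: |R|=0.97006 <1
  x=-2.524: |R|=0.67730 <1
  x=-2.431: |R|=0.63572 <1
  x=-1.334: |R|=0.05305 <1
  x=-3.794: |R|=1.15715 >1
  x=-3.781: |R|=1.15294 >1
Stable set (-3.3333, 0).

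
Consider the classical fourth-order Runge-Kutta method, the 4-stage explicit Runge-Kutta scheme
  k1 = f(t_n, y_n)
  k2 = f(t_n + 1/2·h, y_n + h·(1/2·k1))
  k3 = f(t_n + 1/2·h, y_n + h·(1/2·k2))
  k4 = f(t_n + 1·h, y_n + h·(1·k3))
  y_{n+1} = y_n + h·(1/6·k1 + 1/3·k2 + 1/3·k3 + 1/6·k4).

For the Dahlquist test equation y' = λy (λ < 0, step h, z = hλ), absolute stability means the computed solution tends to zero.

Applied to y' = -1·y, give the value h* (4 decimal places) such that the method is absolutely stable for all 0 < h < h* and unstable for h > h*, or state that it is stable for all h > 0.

On y'=λy, z=hλ:
  order 4, 4-stage ⇒ R(z)=1+z+z^2/2+z^3/6+z^4/24
  (e.g. R(-1.76)=0.27997, |R|=0.27997)

Boundary: |R(x)|=1, x<0.
x=-1.76: |R|=0.2800
|R(-2.59)|=0.7433 |R(-2.48)|=0.6292 |R(-1.65)|=0.2714
Bisect:
  x_lo=-3.5453 |R|=2.8951  x_hi=-0.3249 |R|=0.7226
  mid=-1.93512 |R|=0.31377 →hi
  mid=-2.74023 |R|=0.93415 →hi
  mid=-3.14278 |R|=1.68703 →lo
  mid=-2.94150 |R|=1.26222 →lo
  mid=-2.84086 |R|=1.08707 →lo
  mid=-2.79055 |R|=1.00795 →lo
  mid=-2.76539 |R|=0.97040 →hi
  mid=-2.77797 |R|=0.98901 →hi
  ...
  [-2.78543,-2.78524] ⇒ x*=-2.7853
So |R|<1 on (-2.7853, 0).

(-2.7853,0); λ=-1 ⇒ h* = 2.7853.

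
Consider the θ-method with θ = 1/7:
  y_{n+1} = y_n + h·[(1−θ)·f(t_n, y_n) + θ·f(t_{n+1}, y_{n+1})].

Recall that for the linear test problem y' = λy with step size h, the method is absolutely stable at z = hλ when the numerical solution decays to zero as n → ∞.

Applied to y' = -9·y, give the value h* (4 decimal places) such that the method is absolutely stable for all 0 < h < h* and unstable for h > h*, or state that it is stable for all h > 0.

Test eqn y'=λy, z=hλ:
  y_{n+1} = y_n + z·[6/7·y_n + 1/7·y_{n+1}] ⇒ (1 − 1/7z)y_{n+1} = (1 + 6/7z)y_n
  R(z) = (1 + 6/7z)/(1 − 1/7z).

Need |R(x)|<1, x<0.
x=-1.16: |R|=0.0049
R=−1: 1+6/7x = −1+1/7x ⇒ -5/7x=2 ⇒ x=2/(-5/7)=-2.8000
Confirm numerically:
  x=-2.752: |R|=0.97539 <1
  x=-2.328: |R|=0.74700 <1
  x=-2.198: |R|=0.67275 <1
  x=-1.332: |R|=0.11906 <1
  x=-3.103: |R|=1.14996 >1
  x=-2.889: |R|=1.04500 >1
Stable set (-2.8000, 0).

(-2.8000,0); λ=-9 ⇒ h* = (14/5)/9 = 0.3111.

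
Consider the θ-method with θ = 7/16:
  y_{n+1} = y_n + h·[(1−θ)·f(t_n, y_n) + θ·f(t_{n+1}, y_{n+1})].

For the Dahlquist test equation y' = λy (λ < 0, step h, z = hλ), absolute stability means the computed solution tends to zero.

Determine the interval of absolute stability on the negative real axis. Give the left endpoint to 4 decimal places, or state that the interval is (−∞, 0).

Set f=λy, z=hλ:
  y_{n+1} = y_n + z·[9/16·y_n + 7/16·y_{n+1}] ⇒ (1 − 7/16z)y_{n+1} = (1 + 9/16z)y_n
  ⇒ R(z) = (1 + 9/16z)/(1 − 7/16z).

Boundary: |R(x)|=1, x<0.
x=-1.2: |R|=0.2131
R=−1: 1+9/16x = −1+7/16x ⇒ -1/8x=2 ⇒ x=2/(-1/8)=-16.0000
Confirm numerically:
  x=-9.851: |R|=0.85524 <1
  x=-8.401: |R|=0.79684 <1
  x=-7.350: |R|=0.74351 <1
  x=-16.137: |R|=1.00212 >1
  x=-16.055: |R|=1.00086 >1
Interval (-16.0000, 0).

z∈(-16.0000,0).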